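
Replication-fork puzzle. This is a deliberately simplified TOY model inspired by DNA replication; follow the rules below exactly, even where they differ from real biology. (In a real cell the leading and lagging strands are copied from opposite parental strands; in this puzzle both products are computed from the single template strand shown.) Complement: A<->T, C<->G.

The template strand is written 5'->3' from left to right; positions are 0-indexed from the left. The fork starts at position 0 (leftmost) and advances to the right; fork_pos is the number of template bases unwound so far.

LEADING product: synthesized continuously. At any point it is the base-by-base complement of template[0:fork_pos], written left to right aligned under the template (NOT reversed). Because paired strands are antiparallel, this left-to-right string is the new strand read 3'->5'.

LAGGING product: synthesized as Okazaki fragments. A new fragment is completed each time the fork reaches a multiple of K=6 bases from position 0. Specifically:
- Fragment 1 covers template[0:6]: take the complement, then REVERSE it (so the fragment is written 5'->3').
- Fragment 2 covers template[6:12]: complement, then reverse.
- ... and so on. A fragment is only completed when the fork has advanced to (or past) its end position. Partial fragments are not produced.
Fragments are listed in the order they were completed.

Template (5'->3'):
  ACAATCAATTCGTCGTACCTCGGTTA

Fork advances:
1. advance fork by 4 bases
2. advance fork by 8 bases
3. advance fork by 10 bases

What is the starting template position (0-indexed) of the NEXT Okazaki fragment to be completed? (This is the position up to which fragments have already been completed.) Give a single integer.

Step 1: advance 4 -> fork_pos = 0 + 4 = 4. Next multiple of 6 is 6 (not reached); still 0 fragment(s).
Step 2: advance 8 -> fork_pos = 4 + 8 = 12. Reached multiple(s) of 6: 6, 12 -> fragments 1-2 completed (2 total).
Step 3: advance 10 -> fork_pos = 12 + 10 = 22. Reached multiple(s) of 6: 18 -> fragment 3 completed (3 total).
3 fragment(s) completed, covering template[0:18] (3 x 6 = 18). The next fragment, fragment 4, covers template[18:24], so it starts at position 18.

Answer: 18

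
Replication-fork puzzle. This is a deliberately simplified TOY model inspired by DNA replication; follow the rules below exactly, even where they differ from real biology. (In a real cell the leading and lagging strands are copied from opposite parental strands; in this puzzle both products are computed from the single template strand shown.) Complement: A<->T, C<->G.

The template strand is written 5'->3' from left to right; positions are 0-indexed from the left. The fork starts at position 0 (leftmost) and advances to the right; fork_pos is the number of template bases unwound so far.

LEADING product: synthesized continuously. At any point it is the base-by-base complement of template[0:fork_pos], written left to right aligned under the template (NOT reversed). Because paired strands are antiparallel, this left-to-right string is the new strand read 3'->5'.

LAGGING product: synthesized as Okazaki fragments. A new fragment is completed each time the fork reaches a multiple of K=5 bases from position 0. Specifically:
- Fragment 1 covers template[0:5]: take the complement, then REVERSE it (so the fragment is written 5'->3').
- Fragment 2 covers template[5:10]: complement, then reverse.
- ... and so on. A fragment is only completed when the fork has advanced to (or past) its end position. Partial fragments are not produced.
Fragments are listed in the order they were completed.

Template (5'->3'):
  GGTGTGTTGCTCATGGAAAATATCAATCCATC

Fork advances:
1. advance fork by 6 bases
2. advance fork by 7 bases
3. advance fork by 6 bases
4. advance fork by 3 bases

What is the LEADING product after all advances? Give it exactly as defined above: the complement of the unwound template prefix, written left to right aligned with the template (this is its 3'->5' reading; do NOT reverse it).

Answer: CCACACAACGAGTACCTTTTAT

Derivation:
Step 1: advance 6 -> fork_pos = 0 + 6 = 6.
Step 2: advance 7 -> fork_pos = 6 + 7 = 13.
Step 3: advance 6 -> fork_pos = 13 + 6 = 19.
Step 4: advance 3 -> fork_pos = 19 + 3 = 22.
Unwound prefix: template[0:22] = GGTGTGTTGCTCATGGAAAATA
Complement it base by base (A<->T, C<->G), keeping left-to-right order:
  [0:5] GGTGT -> CCACA
  [5:10] GTTGC -> CAACG
  [10:15] TCATG -> AGTAC
  [15:20] GAAAA -> CTTTT
  [20:22] TA -> AT
Concatenate: CCACACAACGAGTACCTTTTAT (length 22; written aligned with the template, i.e. 3'->5').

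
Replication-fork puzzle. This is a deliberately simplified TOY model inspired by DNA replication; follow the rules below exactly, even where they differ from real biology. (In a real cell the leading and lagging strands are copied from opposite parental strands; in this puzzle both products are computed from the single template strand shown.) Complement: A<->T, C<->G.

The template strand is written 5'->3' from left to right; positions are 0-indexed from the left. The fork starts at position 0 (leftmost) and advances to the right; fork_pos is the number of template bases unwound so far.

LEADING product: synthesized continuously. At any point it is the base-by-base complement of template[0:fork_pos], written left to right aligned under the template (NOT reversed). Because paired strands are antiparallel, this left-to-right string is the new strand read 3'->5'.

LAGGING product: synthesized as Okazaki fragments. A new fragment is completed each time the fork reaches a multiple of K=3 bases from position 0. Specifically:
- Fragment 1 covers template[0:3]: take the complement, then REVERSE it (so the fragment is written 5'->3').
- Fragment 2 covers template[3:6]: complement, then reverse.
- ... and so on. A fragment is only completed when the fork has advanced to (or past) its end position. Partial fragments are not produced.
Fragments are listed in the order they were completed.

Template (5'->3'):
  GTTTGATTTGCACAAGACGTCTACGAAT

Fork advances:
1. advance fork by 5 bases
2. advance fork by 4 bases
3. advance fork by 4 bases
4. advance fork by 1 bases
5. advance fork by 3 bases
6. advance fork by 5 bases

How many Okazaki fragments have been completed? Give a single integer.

Answer: 7

Derivation:
Step 1: advance 5 -> fork_pos = 0 + 5 = 5. Reached multiple(s) of 3: 3 -> fragment 1 completed (1 total).
Step 2: advance 4 -> fork_pos = 5 + 4 = 9. Reached multiple(s) of 3: 6, 9 -> fragments 2-3 completed (3 total).
Step 3: advance 4 -> fork_pos = 9 + 4 = 13. Reached multiple(s) of 3: 12 -> fragment 4 completed (4 total).
Step 4: advance 1 -> fork_pos = 13 + 1 = 14. Next multiple of 3 is 15 (not reached); still 4 fragment(s).
Step 5: advance 3 -> fork_pos = 14 + 3 = 17. Reached multiple(s) of 3: 15 -> fragment 5 completed (5 total).
Step 6: advance 5 -> fork_pos = 17 + 5 = 22. Reached multiple(s) of 3: 18, 21 -> fragments 6-7 completed (7 total).
Check: final fork_pos = 22; the multiples of 3 that are <= 22 are 3..21 -> 22 // 3 = 7 completed fragment(s).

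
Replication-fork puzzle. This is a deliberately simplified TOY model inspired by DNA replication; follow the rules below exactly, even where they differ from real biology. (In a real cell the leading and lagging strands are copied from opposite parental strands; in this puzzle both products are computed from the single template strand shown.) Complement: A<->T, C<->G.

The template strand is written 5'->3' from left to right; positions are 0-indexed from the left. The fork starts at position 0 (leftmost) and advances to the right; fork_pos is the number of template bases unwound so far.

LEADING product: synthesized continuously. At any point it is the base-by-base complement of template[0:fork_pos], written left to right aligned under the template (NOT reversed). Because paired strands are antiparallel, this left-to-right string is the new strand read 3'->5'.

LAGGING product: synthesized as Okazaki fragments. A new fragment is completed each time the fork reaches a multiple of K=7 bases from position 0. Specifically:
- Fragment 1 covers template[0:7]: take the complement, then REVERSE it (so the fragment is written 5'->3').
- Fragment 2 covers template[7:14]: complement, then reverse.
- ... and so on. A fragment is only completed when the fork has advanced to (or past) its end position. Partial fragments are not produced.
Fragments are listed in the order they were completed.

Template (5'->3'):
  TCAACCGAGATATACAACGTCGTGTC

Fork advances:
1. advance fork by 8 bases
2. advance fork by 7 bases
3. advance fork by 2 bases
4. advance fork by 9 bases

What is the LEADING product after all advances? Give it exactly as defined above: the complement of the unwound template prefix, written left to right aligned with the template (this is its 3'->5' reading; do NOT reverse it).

Answer: AGTTGGCTCTATATGTTGCAGCACAG

Derivation:
Step 1: advance 8 -> fork_pos = 0 + 8 = 8.
Step 2: advance 7 -> fork_pos = 8 + 7 = 15.
Step 3: advance 2 -> fork_pos = 15 + 2 = 17.
Step 4: advance 9 -> fork_pos = 17 + 9 = 26.
Unwound prefix: template[0:26] = TCAACCGAGATATACAACGTCGTGTC
Complement it base by base (A<->T, C<->G), keeping left-to-right order:
  [0:5] TCAAC -> AGTTG
  [5:10] CGAGA -> GCTCT
  [10:15] TATAC -> ATATG
  [15:20] AACGT -> TTGCA
  [20:25] CGTGT -> GCACA
  [25:26] C -> G
Concatenate: AGTTGGCTCTATATGTTGCAGCACAG (length 26; written aligned with the template, i.e. 3'->5').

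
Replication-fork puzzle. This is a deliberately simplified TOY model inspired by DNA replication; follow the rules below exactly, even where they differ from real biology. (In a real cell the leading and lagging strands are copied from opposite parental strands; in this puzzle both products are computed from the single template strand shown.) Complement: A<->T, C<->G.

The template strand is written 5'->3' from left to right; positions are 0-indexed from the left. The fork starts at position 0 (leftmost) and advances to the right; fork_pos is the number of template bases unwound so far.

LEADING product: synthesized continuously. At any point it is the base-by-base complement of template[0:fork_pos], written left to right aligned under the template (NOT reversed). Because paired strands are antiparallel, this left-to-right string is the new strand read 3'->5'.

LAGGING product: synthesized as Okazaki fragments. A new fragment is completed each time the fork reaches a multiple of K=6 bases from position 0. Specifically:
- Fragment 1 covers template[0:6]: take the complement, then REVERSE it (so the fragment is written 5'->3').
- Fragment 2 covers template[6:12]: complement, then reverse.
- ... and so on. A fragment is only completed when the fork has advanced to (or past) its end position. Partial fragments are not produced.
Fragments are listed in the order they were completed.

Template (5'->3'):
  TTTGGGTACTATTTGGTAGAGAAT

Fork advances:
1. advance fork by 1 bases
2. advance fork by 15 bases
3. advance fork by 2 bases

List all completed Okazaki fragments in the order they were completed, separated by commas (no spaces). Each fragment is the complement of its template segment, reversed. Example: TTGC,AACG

Answer: CCCAAA,ATAGTA,TACCAA

Derivation:
Step 1: advance 1 -> fork_pos = 0 + 1 = 1. Next multiple of 6 is 6 (not reached); still 0 fragment(s).
Step 2: advance 15 -> fork_pos = 1 + 15 = 16. Reached multiple(s) of 6: 6, 12 -> fragments 1-2 completed (2 total).
Step 3: advance 2 -> fork_pos = 16 + 2 = 18. Reached multiple(s) of 6: 18 -> fragment 3 completed (3 total).
Final fork_pos = 18, so 3 fragment(s) are complete. Build each: template segment -> complement -> reverse.
Fragment 1: template[0:6] = TTTGGG -> complement AAACCC -> reversed CCCAAA
Fragment 2: template[6:12] = TACTAT -> complement ATGATA -> reversed ATAGTA
Fragment 3: template[12:18] = TTGGTA -> complement AACCAT -> reversed TACCAA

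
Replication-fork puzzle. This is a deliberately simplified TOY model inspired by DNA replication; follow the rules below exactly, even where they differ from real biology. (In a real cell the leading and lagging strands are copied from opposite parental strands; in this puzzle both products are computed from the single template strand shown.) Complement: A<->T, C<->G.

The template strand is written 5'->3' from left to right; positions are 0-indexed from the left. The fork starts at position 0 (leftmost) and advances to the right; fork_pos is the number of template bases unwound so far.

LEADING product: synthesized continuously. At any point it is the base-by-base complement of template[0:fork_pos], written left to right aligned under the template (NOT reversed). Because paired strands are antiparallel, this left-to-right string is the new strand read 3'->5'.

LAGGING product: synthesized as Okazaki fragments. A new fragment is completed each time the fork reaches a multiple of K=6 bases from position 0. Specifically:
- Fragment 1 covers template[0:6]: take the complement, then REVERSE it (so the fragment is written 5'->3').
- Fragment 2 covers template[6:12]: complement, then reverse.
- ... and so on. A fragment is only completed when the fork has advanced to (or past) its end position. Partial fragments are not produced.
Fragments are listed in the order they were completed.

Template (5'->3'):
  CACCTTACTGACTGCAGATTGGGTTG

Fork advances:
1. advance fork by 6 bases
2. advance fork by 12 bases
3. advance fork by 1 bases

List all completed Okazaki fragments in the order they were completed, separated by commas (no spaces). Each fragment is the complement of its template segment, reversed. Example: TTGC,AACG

Answer: AAGGTG,GTCAGT,TCTGCA

Derivation:
Step 1: advance 6 -> fork_pos = 0 + 6 = 6. Reached multiple(s) of 6: 6 -> fragment 1 completed (1 total).
Step 2: advance 12 -> fork_pos = 6 + 12 = 18. Reached multiple(s) of 6: 12, 18 -> fragments 2-3 completed (3 total).
Step 3: advance 1 -> fork_pos = 18 + 1 = 19. Next multiple of 6 is 24 (not reached); still 3 fragment(s).
Final fork_pos = 19, so 3 fragment(s) are complete. Build each: template segment -> complement -> reverse.
Fragment 1: template[0:6] = CACCTT -> complement GTGGAA -> reversed AAGGTG
Fragment 2: template[6:12] = ACTGAC -> complement TGACTG -> reversed GTCAGT
Fragment 3: template[12:18] = TGCAGA -> complement ACGTCT -> reversed TCTGCA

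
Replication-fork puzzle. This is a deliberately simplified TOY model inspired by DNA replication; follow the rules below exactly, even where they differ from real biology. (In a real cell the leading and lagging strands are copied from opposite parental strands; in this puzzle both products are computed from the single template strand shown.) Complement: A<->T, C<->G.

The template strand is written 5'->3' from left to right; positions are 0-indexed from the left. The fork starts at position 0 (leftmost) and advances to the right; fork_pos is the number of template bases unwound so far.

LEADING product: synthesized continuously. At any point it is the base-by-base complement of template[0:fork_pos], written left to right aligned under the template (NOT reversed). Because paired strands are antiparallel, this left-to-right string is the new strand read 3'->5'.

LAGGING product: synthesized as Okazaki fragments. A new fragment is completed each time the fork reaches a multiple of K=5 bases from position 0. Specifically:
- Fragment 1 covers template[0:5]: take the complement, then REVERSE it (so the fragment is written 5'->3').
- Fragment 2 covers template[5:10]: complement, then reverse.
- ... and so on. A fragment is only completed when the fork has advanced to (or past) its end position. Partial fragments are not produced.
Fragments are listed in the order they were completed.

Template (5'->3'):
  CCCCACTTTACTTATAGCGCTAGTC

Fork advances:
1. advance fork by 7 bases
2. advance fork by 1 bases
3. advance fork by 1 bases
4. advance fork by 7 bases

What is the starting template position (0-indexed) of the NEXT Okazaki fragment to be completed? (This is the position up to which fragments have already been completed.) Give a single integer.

Answer: 15

Derivation:
Step 1: advance 7 -> fork_pos = 0 + 7 = 7. Reached multiple(s) of 5: 5 -> fragment 1 completed (1 total).
Step 2: advance 1 -> fork_pos = 7 + 1 = 8. Next multiple of 5 is 10 (not reached); still 1 fragment(s).
Step 3: advance 1 -> fork_pos = 8 + 1 = 9. Next multiple of 5 is 10 (not reached); still 1 fragment(s).
Step 4: advance 7 -> fork_pos = 9 + 7 = 16. Reached multiple(s) of 5: 10, 15 -> fragments 2-3 completed (3 total).
3 fragment(s) completed, covering template[0:15] (3 x 5 = 15). The next fragment, fragment 4, covers template[15:20], so it starts at position 15.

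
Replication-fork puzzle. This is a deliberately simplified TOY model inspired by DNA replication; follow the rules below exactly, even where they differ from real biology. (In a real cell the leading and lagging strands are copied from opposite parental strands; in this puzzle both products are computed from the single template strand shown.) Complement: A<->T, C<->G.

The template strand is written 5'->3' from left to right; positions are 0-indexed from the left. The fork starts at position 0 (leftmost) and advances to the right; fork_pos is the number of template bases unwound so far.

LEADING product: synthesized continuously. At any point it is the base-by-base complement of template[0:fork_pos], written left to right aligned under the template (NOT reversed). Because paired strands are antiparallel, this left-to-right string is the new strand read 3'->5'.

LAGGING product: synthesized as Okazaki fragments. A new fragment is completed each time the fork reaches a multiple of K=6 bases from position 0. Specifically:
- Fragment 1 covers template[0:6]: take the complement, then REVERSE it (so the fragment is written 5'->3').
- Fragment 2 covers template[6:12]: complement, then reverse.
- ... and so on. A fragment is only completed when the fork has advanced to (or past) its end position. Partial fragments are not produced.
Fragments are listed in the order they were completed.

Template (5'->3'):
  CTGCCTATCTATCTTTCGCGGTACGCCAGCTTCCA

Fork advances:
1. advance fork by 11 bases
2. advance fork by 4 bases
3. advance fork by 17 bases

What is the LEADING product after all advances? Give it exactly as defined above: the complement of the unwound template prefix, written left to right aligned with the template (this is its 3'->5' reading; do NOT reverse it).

Step 1: advance 11 -> fork_pos = 0 + 11 = 11.
Step 2: advance 4 -> fork_pos = 11 + 4 = 15.
Step 3: advance 17 -> fork_pos = 15 + 17 = 32.
Unwound prefix: template[0:32] = CTGCCTATCTATCTTTCGCGGTACGCCAGCTT
Complement it base by base (A<->T, C<->G), keeping left-to-right order:
  [0:5] CTGCC -> GACGG
  [5:10] TATCT -> ATAGA
  [10:15] ATCTT -> TAGAA
  [15:20] TCGCG -> AGCGC
  [20:25] GTACG -> CATGC
  [25:30] CCAGC -> GGTCG
  [30:32] TT -> AA
Concatenate: GACGGATAGATAGAAAGCGCCATGCGGTCGAA (length 32; written aligned with the template, i.e. 3'->5').

Answer: GACGGATAGATAGAAAGCGCCATGCGGTCGAA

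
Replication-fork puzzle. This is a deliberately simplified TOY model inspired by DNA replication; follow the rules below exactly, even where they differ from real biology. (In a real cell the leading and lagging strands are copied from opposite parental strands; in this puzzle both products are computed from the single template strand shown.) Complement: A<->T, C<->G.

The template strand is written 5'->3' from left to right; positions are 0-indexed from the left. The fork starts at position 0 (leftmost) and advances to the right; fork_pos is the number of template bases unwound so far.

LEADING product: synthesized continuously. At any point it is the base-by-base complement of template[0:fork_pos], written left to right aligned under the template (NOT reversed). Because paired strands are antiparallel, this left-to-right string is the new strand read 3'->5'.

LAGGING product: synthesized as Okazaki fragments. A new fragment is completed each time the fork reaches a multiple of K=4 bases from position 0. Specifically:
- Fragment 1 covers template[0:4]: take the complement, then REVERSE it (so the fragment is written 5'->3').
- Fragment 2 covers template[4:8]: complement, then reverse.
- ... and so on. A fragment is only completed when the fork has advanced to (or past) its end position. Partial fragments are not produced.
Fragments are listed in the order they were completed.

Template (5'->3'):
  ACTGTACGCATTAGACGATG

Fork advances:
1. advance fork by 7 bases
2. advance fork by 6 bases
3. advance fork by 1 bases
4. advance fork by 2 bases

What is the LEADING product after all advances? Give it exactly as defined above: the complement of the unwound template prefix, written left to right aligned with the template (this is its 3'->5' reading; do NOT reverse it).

Step 1: advance 7 -> fork_pos = 0 + 7 = 7.
Step 2: advance 6 -> fork_pos = 7 + 6 = 13.
Step 3: advance 1 -> fork_pos = 13 + 1 = 14.
Step 4: advance 2 -> fork_pos = 14 + 2 = 16.
Unwound prefix: template[0:16] = ACTGTACGCATTAGAC
Complement it base by base (A<->T, C<->G), keeping left-to-right order:
  [0:5] ACTGT -> TGACA
  [5:10] ACGCA -> TGCGT
  [10:15] TTAGA -> AATCT
  [15:16] C -> G
Concatenate: TGACATGCGTAATCTG (length 16; written aligned with the template, i.e. 3'->5').

Answer: TGACATGCGTAATCTG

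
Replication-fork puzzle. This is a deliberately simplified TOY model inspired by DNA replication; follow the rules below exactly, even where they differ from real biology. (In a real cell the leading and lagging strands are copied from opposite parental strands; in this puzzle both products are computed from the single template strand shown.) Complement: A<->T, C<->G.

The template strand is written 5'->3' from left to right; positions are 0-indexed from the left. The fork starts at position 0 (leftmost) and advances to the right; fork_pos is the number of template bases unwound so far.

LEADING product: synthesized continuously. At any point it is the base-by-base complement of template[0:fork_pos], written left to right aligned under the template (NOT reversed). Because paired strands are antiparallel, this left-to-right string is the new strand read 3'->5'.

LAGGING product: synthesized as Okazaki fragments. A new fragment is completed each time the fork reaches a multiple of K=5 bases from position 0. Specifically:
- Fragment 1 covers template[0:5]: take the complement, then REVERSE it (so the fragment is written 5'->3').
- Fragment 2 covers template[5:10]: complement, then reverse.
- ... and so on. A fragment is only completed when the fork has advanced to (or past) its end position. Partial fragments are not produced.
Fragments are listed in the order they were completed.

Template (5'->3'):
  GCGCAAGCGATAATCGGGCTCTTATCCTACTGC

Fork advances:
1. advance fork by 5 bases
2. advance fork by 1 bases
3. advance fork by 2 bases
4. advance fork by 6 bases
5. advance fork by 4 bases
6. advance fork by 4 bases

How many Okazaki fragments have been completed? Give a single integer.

Step 1: advance 5 -> fork_pos = 0 + 5 = 5. Reached multiple(s) of 5: 5 -> fragment 1 completed (1 total).
Step 2: advance 1 -> fork_pos = 5 + 1 = 6. Next multiple of 5 is 10 (not reached); still 1 fragment(s).
Step 3: advance 2 -> fork_pos = 6 + 2 = 8. Next multiple of 5 is 10 (not reached); still 1 fragment(s).
Step 4: advance 6 -> fork_pos = 8 + 6 = 14. Reached multiple(s) of 5: 10 -> fragment 2 completed (2 total).
Step 5: advance 4 -> fork_pos = 14 + 4 = 18. Reached multiple(s) of 5: 15 -> fragment 3 completed (3 total).
Step 6: advance 4 -> fork_pos = 18 + 4 = 22. Reached multiple(s) of 5: 20 -> fragment 4 completed (4 total).
Check: final fork_pos = 22; the multiples of 5 that are <= 22 are 5..20 -> 22 // 5 = 4 completed fragment(s).

Answer: 4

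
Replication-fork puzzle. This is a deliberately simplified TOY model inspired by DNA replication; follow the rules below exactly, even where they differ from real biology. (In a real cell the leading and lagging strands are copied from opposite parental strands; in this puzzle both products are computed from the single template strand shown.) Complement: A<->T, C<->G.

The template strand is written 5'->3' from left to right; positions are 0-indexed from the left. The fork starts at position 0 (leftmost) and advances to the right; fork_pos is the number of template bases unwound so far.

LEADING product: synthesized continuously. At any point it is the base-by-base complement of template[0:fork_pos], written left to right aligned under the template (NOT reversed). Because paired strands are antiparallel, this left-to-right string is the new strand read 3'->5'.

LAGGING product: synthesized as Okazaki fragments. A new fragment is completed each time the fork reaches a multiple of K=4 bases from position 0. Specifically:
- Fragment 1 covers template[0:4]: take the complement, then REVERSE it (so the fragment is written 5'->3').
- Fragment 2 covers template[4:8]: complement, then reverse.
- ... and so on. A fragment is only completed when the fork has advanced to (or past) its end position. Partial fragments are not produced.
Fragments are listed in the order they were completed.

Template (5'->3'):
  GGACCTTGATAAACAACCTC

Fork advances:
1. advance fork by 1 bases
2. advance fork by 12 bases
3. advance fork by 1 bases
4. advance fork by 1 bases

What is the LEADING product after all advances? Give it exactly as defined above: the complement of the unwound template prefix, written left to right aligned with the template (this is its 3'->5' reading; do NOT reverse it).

Answer: CCTGGAACTATTTGT

Derivation:
Step 1: advance 1 -> fork_pos = 0 + 1 = 1.
Step 2: advance 12 -> fork_pos = 1 + 12 = 13.
Step 3: advance 1 -> fork_pos = 13 + 1 = 14.
Step 4: advance 1 -> fork_pos = 14 + 1 = 15.
Unwound prefix: template[0:15] = GGACCTTGATAAACA
Complement it base by base (A<->T, C<->G), keeping left-to-right order:
  [0:5] GGACC -> CCTGG
  [5:10] TTGAT -> AACTA
  [10:15] AAACA -> TTTGT
Concatenate: CCTGGAACTATTTGT (length 15; written aligned with the template, i.e. 3'->5').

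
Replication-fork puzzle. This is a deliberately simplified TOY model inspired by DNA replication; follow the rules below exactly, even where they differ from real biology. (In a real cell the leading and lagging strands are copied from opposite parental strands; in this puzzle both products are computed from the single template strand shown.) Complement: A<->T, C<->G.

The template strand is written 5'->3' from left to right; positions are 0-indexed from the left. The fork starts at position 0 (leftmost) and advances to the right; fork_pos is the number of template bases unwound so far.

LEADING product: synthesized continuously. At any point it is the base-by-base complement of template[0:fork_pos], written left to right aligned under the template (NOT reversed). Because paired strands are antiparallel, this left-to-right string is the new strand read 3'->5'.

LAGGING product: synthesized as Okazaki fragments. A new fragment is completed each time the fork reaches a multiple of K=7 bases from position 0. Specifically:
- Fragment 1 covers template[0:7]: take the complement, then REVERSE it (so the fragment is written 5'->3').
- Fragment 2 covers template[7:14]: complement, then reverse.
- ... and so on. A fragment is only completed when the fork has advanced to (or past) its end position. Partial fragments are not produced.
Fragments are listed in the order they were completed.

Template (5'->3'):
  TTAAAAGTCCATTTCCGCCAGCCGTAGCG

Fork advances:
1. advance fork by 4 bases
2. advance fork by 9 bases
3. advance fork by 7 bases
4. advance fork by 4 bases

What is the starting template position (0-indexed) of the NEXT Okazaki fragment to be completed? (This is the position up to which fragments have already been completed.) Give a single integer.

Answer: 21

Derivation:
Step 1: advance 4 -> fork_pos = 0 + 4 = 4. Next multiple of 7 is 7 (not reached); still 0 fragment(s).
Step 2: advance 9 -> fork_pos = 4 + 9 = 13. Reached multiple(s) of 7: 7 -> fragment 1 completed (1 total).
Step 3: advance 7 -> fork_pos = 13 + 7 = 20. Reached multiple(s) of 7: 14 -> fragment 2 completed (2 total).
Step 4: advance 4 -> fork_pos = 20 + 4 = 24. Reached multiple(s) of 7: 21 -> fragment 3 completed (3 total).
3 fragment(s) completed, covering template[0:21] (3 x 7 = 21). The next fragment, fragment 4, covers template[21:28], so it starts at position 21.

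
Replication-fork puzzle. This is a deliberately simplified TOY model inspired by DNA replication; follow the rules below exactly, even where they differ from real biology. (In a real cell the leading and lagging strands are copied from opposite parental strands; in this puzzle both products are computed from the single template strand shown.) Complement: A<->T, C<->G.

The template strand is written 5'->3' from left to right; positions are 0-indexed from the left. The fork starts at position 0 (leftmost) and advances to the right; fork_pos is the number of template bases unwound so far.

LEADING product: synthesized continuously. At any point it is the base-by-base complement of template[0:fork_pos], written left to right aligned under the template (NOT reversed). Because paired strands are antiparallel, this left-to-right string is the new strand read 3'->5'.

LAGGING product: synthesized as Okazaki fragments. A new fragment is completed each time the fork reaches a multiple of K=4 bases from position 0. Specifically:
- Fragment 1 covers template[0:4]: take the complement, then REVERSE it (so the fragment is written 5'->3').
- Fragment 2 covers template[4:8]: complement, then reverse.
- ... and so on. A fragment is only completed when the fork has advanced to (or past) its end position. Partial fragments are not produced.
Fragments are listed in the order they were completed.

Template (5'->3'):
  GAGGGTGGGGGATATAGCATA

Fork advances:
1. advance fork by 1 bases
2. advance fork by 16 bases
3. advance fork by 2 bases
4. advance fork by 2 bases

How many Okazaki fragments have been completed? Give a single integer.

Step 1: advance 1 -> fork_pos = 0 + 1 = 1. Next multiple of 4 is 4 (not reached); still 0 fragment(s).
Step 2: advance 16 -> fork_pos = 1 + 16 = 17. Reached multiple(s) of 4: 4, 8, 12, 16 -> fragments 1-4 completed (4 total).
Step 3: advance 2 -> fork_pos = 17 + 2 = 19. Next multiple of 4 is 20 (not reached); still 4 fragment(s).
Step 4: advance 2 -> fork_pos = 19 + 2 = 21. Reached multiple(s) of 4: 20 -> fragment 5 completed (5 total).
Check: final fork_pos = 21; the multiples of 4 that are <= 21 are 4..20 -> 21 // 4 = 5 completed fragment(s).

Answer: 5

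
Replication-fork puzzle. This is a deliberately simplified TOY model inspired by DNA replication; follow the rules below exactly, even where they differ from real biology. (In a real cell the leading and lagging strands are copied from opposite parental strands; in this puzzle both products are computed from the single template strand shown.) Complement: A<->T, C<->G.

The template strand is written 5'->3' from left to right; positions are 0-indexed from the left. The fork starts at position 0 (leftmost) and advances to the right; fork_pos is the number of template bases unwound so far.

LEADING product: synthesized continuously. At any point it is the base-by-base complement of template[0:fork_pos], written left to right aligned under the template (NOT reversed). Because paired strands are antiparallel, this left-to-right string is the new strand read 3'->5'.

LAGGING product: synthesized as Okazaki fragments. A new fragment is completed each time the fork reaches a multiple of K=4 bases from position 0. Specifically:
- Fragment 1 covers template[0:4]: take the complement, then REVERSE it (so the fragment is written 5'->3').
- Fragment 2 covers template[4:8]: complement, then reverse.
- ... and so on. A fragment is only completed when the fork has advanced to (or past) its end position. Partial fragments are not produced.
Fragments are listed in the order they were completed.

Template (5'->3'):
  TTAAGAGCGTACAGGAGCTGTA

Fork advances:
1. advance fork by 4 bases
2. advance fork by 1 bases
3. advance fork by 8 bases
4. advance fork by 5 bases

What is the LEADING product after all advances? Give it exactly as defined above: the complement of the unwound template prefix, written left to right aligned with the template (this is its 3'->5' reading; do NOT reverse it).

Step 1: advance 4 -> fork_pos = 0 + 4 = 4.
Step 2: advance 1 -> fork_pos = 4 + 1 = 5.
Step 3: advance 8 -> fork_pos = 5 + 8 = 13.
Step 4: advance 5 -> fork_pos = 13 + 5 = 18.
Unwound prefix: template[0:18] = TTAAGAGCGTACAGGAGC
Complement it base by base (A<->T, C<->G), keeping left-to-right order:
  [0:5] TTAAG -> AATTC
  [5:10] AGCGT -> TCGCA
  [10:15] ACAGG -> TGTCC
  [15:18] AGC -> TCG
Concatenate: AATTCTCGCATGTCCTCG (length 18; written aligned with the template, i.e. 3'->5').

Answer: AATTCTCGCATGTCCTCG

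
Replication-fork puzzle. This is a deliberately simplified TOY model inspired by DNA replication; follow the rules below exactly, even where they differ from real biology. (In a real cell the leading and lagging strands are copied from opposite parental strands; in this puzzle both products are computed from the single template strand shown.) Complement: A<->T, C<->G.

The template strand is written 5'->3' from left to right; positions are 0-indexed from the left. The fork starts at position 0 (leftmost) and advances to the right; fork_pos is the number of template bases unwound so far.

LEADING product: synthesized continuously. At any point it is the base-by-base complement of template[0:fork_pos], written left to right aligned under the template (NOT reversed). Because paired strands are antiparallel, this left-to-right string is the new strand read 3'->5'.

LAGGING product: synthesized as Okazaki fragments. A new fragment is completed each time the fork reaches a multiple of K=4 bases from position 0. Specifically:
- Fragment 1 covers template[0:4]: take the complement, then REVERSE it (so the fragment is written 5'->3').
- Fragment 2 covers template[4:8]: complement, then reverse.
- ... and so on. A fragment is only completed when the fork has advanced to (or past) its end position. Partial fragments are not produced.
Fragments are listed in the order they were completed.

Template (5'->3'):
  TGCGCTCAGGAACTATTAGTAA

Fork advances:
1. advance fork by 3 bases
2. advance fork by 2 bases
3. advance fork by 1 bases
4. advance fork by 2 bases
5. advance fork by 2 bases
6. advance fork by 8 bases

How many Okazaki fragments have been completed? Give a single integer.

Step 1: advance 3 -> fork_pos = 0 + 3 = 3. Next multiple of 4 is 4 (not reached); still 0 fragment(s).
Step 2: advance 2 -> fork_pos = 3 + 2 = 5. Reached multiple(s) of 4: 4 -> fragment 1 completed (1 total).
Step 3: advance 1 -> fork_pos = 5 + 1 = 6. Next multiple of 4 is 8 (not reached); still 1 fragment(s).
Step 4: advance 2 -> fork_pos = 6 + 2 = 8. Reached multiple(s) of 4: 8 -> fragment 2 completed (2 total).
Step 5: advance 2 -> fork_pos = 8 + 2 = 10. Next multiple of 4 is 12 (not reached); still 2 fragment(s).
Step 6: advance 8 -> fork_pos = 10 + 8 = 18. Reached multiple(s) of 4: 12, 16 -> fragments 3-4 completed (4 total).
Check: final fork_pos = 18; the multiples of 4 that are <= 18 are 4..16 -> 18 // 4 = 4 completed fragment(s).

Answer: 4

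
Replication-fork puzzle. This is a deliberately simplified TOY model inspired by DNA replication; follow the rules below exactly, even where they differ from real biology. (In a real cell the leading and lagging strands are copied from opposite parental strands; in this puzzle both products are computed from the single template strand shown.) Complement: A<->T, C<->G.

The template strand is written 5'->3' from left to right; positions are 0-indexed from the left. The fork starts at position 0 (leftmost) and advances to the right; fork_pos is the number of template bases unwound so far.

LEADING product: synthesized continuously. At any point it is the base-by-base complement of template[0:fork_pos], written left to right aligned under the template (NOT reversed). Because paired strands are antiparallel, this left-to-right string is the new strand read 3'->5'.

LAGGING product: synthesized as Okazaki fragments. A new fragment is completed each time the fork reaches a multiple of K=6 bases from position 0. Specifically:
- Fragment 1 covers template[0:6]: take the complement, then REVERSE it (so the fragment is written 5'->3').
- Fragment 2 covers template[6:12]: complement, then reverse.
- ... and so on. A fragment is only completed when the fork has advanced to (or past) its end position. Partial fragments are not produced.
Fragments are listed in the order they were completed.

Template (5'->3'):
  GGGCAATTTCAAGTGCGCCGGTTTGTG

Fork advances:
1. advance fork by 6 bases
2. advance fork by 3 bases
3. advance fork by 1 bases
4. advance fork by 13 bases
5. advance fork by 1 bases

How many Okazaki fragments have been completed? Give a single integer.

Step 1: advance 6 -> fork_pos = 0 + 6 = 6. Reached multiple(s) of 6: 6 -> fragment 1 completed (1 total).
Step 2: advance 3 -> fork_pos = 6 + 3 = 9. Next multiple of 6 is 12 (not reached); still 1 fragment(s).
Step 3: advance 1 -> fork_pos = 9 + 1 = 10. Next multiple of 6 is 12 (not reached); still 1 fragment(s).
Step 4: advance 13 -> fork_pos = 10 + 13 = 23. Reached multiple(s) of 6: 12, 18 -> fragments 2-3 completed (3 total).
Step 5: advance 1 -> fork_pos = 23 + 1 = 24. Reached multiple(s) of 6: 24 -> fragment 4 completed (4 total).
Check: final fork_pos = 24; the multiples of 6 that are <= 24 are 6..24 -> 24 // 6 = 4 completed fragment(s).

Answer: 4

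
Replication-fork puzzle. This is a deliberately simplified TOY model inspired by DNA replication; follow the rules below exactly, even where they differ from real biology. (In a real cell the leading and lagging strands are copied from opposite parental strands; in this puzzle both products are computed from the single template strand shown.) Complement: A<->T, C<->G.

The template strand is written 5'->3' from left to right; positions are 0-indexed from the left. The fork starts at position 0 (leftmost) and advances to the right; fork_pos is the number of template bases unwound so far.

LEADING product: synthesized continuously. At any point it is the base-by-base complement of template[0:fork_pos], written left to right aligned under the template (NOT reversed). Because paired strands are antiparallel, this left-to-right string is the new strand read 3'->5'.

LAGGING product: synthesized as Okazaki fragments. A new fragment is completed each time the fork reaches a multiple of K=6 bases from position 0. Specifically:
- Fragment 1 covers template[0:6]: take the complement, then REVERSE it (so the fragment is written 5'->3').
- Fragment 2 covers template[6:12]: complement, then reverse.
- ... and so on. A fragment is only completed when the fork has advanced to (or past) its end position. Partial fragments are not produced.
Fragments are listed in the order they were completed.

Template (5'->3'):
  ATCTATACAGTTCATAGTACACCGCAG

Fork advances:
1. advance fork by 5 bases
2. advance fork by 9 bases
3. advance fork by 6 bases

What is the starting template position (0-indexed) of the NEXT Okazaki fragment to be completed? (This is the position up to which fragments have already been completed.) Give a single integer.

Answer: 18

Derivation:
Step 1: advance 5 -> fork_pos = 0 + 5 = 5. Next multiple of 6 is 6 (not reached); still 0 fragment(s).
Step 2: advance 9 -> fork_pos = 5 + 9 = 14. Reached multiple(s) of 6: 6, 12 -> fragments 1-2 completed (2 total).
Step 3: advance 6 -> fork_pos = 14 + 6 = 20. Reached multiple(s) of 6: 18 -> fragment 3 completed (3 total).
3 fragment(s) completed, covering template[0:18] (3 x 6 = 18). The next fragment, fragment 4, covers template[18:24], so it starts at position 18.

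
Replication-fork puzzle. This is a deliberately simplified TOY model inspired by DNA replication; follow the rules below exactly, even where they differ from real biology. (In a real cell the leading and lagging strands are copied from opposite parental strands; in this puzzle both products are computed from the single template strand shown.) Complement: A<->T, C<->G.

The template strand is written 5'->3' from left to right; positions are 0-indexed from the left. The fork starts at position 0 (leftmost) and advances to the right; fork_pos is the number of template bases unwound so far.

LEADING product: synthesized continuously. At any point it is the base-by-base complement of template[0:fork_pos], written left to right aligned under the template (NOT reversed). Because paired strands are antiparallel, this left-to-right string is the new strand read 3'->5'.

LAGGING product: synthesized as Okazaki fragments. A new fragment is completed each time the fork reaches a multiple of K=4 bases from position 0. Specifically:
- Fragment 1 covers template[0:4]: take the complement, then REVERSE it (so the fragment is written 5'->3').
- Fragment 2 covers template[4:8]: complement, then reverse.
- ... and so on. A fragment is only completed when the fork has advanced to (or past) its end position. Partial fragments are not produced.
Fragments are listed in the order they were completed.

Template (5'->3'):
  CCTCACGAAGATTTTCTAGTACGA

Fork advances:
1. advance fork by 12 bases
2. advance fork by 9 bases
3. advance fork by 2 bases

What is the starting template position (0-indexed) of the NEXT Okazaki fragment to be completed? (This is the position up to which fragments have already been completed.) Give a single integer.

Step 1: advance 12 -> fork_pos = 0 + 12 = 12. Reached multiple(s) of 4: 4, 8, 12 -> fragments 1-3 completed (3 total).
Step 2: advance 9 -> fork_pos = 12 + 9 = 21. Reached multiple(s) of 4: 16, 20 -> fragments 4-5 completed (5 total).
Step 3: advance 2 -> fork_pos = 21 + 2 = 23. Next multiple of 4 is 24 (not reached); still 5 fragment(s).
5 fragment(s) completed, covering template[0:20] (5 x 4 = 20). The next fragment, fragment 6, covers template[20:24], so it starts at position 20.

Answer: 20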